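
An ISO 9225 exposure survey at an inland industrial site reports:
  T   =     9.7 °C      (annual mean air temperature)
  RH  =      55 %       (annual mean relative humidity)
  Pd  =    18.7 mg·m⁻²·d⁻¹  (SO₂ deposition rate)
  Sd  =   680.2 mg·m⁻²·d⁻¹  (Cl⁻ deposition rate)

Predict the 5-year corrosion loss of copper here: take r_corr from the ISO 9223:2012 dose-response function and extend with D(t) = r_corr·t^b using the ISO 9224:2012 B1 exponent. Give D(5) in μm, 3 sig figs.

copper: f(T) = +0.126·(T−10) [T≤10 °C] = -0.0378
  SO₂ term: 0.0053·18.7^0.26·exp(0.059·55-0.0378) = 0.2804
  Sd branch = 0.01025·Sd^0.27·e^(0.036·RH+0.049·T) = 0.6948 μm/a
  r_corr = 0.2804 + 0.6948 = 0.9752 μm/a
ISO 9224: D(t) = r_corr · t^b with b = 0.667 (copper, B1)
  D(5) = 0.9752 × 5^0.667 = 0.9752 × 2.926 = 2.853 μm

D(5) = 2.85 μm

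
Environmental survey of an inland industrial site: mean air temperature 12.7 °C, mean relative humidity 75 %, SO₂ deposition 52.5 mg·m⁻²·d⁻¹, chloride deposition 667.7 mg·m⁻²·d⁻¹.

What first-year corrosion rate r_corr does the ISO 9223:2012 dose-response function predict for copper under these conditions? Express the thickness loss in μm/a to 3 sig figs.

copper: temperature factor f = -0.080·(2.7) = -0.2160
  sulphur-dioxide contribution → 0.9988 μm/a
  chloride contribution → 1.645 μm/a
  ⇒ r_corr(copper) = 2.644 μm/a

r_corr = 2.64 μm/a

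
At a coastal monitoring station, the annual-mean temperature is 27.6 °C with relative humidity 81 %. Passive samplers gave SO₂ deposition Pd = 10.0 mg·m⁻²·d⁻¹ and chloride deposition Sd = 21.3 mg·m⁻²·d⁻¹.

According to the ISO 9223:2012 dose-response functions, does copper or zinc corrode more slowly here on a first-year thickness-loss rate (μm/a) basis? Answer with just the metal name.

copper: f(T) = -0.080·(T−10) [T>10 °C] = -1.4080
  SO₂ term: 0.0053·10.0^0.26·exp(0.059·81-1.4080) = 0.2807
  Sd branch = 0.01025·Sd^0.27·e^(0.036·RH+0.049·T) = 1.672 μm/a
  sum: 0.2807 + 1.672 → r_corr = 1.952 μm/a
zinc: temperature factor f = -0.071·(17.6) = -1.2496
  Pd branch = 0.0129·Pd^0.44·e^(0.046·RH+f) = 0.4227 μm/a
  Cl⁻ term: 0.0175·21.3^0.57·exp(0.008·81+0.085·27.6) = 1.998
  r_corr = 0.4227 + 1.998 = 2.42 μm/a
Ordering by μm/a: zinc (2.42) > copper (1.95)

copper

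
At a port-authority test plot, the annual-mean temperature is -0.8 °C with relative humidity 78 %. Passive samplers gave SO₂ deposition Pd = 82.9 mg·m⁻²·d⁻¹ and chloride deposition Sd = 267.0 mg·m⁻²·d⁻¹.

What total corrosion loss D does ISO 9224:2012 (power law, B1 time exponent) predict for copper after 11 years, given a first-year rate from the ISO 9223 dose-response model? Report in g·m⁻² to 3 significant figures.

copper: T≤10 °C ⇒ hinge +0.126·(-0.8−10) = -1.3608
  SO₂ term: 0.0053·82.9^0.26·exp(0.059·78-1.3608) = 0.4273
  Sd branch = 0.01025·Sd^0.27·e^(0.036·RH+0.049·T) = 0.7385 μm/a
  sum: 0.4273 + 0.7385 → r_corr = 1.166 μm/a
Power-law: D(11) = r_corr · 11^0.667
  D(11) = 1.166 × 11^0.667 = 1.166 × 4.95 = 5.771 μm
  Mass loss = 5.771 μm × 8.96 g/cm³ = 51.71 g·m⁻²

D(11) = 51.7 g·m⁻²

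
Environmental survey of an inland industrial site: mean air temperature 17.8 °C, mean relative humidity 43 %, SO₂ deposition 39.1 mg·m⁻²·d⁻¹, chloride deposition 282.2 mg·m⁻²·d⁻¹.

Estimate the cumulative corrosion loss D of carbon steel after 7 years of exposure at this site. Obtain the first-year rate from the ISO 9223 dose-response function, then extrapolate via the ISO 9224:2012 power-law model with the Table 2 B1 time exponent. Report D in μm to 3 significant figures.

D(7) = 130 μm

carbon steel: T>10 °C ⇒ hinge -0.054·(17.8−10) = -0.4212
  SO₂ term: 1.77·39.1^0.52·exp(0.02·43-0.4212) = 18.47
  Cl⁻ term: 0.102·282.2^0.62·exp(0.033·43+0.04·17.8) = 28.41
  sum: 18.47 + 28.41 → r_corr = 46.88 μm/a
ISO 9224: D(t) = r_corr · t^b with b = 0.523 (carbon steel, B1)
  D(7) = 46.88 × 7^0.523 = 46.88 × 2.767 = 129.7 μm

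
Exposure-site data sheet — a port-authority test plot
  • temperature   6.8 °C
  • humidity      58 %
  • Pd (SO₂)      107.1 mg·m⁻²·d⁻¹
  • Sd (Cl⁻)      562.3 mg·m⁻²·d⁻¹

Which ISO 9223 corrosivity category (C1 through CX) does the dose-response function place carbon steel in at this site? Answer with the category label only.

C5

carbon steel: temperature factor f = +0.150·(-3.2) = -0.4800
  Pd branch = 1.77·Pd^0.52·e^(0.02·RH+f) = 39.7 μm/a
  Sd branch = 0.102·Sd^0.62·e^(0.033·RH+0.04·T) = 46.02 μm/a
  sum: 39.7 + 46.02 → r_corr = 85.72 μm/a
85.7 μm/a falls in (80, 200] for carbon steel → category C5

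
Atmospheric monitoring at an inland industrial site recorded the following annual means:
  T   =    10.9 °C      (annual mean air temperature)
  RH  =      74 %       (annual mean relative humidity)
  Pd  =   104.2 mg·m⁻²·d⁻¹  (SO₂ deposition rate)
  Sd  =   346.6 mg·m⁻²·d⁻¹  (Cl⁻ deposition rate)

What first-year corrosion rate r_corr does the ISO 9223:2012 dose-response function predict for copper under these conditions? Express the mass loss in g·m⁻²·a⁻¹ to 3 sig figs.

r_corr = 22.6 g·m⁻²·a⁻¹

copper: T>10 °C ⇒ hinge -0.080·(10.9−10) = -0.0720
  SO₂ term: 0.0053·104.2^0.26·exp(0.059·74-0.0720) = 1.3
  Sd branch = 0.01025·Sd^0.27·e^(0.036·RH+0.049·T) = 1.217 μm/a
  sum: 1.3 + 1.217 → r_corr = 2.517 μm/a
Convert to mass loss: 2.517 μm/a × 8.96 g/cm³ = 22.55 g·m⁻²·a⁻¹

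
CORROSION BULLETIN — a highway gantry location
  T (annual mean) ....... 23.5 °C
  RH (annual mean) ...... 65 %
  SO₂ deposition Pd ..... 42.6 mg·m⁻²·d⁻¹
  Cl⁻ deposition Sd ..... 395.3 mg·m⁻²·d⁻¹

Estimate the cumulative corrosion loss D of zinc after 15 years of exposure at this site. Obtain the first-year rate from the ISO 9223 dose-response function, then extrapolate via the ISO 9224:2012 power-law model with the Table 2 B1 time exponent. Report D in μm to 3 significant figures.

D(15) = 63.9 μm

zinc: temperature factor f = -0.071·(13.5) = -0.9585
  Pd branch = 0.0129·Pd^0.44·e^(0.046·RH+f) = 0.5126 μm/a
  Cl⁻ term: 0.0175·395.3^0.57·exp(0.008·65+0.085·23.5) = 6.556
  sum: 0.5126 + 6.556 → r_corr = 7.068 μm/a
Long-term exponent b (ISO 9224 Table 2, B1) = 0.813
  D(15) = 7.068 × 15^0.813 = 7.068 × 9.04 = 63.9 μm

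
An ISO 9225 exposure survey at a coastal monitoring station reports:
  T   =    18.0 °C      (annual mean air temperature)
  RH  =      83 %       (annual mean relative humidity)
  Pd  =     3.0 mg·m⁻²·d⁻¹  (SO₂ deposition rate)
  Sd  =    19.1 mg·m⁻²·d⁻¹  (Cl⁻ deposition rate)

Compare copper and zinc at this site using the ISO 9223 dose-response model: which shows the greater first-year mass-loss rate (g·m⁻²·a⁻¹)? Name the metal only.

copper: f(T) = -0.080·(T−10) [T>10 °C] = -0.6400
  Pd branch = 0.0053·Pd^0.26·e^(0.059·RH+f) = 0.4979 μm/a
  Cl⁻ term: 0.01025·19.1^0.27·exp(0.036·83+0.049·18.0) = 1.09
  sum: 0.4979 + 1.09 → r_corr = 1.588 μm/a
  mass loss = 1.588 μm/a × 8.96 g/cm³ = 14.23 g·m⁻²·a⁻¹
zinc: T>10 °C ⇒ hinge -0.071·(18.0−10) = -0.5680
  Pd branch = 0.0129·Pd^0.44·e^(0.046·RH+f) = 0.5395 μm/a
  Cl⁻ term: 0.0175·19.1^0.57·exp(0.008·83+0.085·18.0) = 0.8435
  sum: 0.5395 + 0.8435 → r_corr = 1.383 μm/a
  mass loss = 1.383 μm/a × 7.14 g/cm³ = 9.874 g·m⁻²·a⁻¹
Ordering by g·m⁻²·a⁻¹: copper (14.2) > zinc (9.87)

copper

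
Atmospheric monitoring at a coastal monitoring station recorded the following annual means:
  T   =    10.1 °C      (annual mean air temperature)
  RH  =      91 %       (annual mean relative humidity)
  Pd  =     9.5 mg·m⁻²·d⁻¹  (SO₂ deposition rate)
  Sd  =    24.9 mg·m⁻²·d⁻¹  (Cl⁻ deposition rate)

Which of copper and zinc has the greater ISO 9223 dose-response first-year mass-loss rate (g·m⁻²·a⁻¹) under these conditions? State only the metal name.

copper

copper: temperature factor f = -0.080·(0.1) = -0.0080
  sulphur-dioxide contribution → 2.026 μm/a
  chloride contribution → 1.06 μm/a
  ⇒ r_corr(copper) = 3.087 μm/a
  mass loss = 3.087 μm/a × 8.96 g/cm³ = 27.66 g·m⁻²·a⁻¹
zinc: T>10 °C ⇒ hinge -0.071·(10.1−10) = -0.0071
  sulphur-dioxide contribution → 2.268 μm/a
  chloride contribution → 0.5344 μm/a
  ⇒ r_corr(zinc) = 2.803 μm/a
  mass loss = 2.803 μm/a × 7.14 g/cm³ = 20.01 g·m⁻²·a⁻¹
Ordering by g·m⁻²·a⁻¹: copper (27.7) > zinc (20)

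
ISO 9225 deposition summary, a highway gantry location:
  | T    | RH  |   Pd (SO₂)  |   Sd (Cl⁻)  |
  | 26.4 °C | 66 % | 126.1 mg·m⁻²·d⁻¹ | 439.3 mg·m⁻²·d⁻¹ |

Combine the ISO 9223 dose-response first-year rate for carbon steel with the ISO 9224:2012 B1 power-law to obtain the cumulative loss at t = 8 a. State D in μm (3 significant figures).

D(8) = 434 μm

carbon steel: temperature factor f = -0.054·(16.4) = -0.8856
  sulphur-dioxide contribution → 33.81 μm/a
  chloride contribution → 112.6 μm/a
  total first-year rate 146.4 μm/a
Power-law: D(8) = r_corr · 8^0.523
  D(8) = 146.4 × 8^0.523 = 146.4 × 2.967 = 434.5 μm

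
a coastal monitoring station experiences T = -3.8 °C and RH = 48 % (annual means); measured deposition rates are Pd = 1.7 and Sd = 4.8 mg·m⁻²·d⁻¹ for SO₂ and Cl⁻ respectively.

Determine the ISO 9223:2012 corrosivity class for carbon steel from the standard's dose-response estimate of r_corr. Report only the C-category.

C2

carbon steel: T≤10 °C ⇒ hinge +0.150·(-3.8−10) = -2.0700
  SO₂ term: 1.77·1.7^0.52·exp(0.02·48-2.0700) = 0.7687
  Sd branch = 0.102·Sd^0.62·e^(0.033·RH+0.04·T) = 1.129 μm/a
  r_corr = 0.7687 + 1.129 = 1.898 μm/a
ISO 9223 Table 2 (carbon steel): 1.3 < 1.9 ≤ 25 μm/a ⇒ C2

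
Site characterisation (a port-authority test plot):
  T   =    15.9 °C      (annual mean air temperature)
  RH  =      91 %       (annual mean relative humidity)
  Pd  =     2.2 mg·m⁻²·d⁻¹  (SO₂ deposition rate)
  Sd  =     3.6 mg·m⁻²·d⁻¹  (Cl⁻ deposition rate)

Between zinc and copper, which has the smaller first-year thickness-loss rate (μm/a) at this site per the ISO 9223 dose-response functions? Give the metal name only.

zinc: f(T) = -0.071·(T−10) [T>10 °C] = -0.4189
  sulphur-dioxide contribution → 0.7894 μm/a
  chloride contribution → 0.2906 μm/a
  ⇒ r_corr(zinc) = 1.08 μm/a
copper: temperature factor f = -0.080·(5.9) = -0.4720
  sulphur-dioxide contribution → 0.8711 μm/a
  chloride contribution → 0.8357 μm/a
  total first-year rate 1.707 μm/a
Ordering by μm/a: copper (1.71) > zinc (1.08)

zinc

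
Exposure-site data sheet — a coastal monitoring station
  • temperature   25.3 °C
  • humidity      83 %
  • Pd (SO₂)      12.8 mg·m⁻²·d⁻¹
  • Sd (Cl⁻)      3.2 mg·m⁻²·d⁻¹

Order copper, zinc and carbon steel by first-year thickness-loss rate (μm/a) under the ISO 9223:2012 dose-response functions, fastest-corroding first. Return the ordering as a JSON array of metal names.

copper: f(T) = -0.080·(T−10) [T>10 °C] = -1.2240
  sulphur-dioxide contribution → 0.4049 μm/a
  chloride contribution → 0.962 μm/a
  ⇒ r_corr(copper) = 1.367 μm/a
zinc: temperature factor f = -0.071·(15.3) = -1.0863
  sulphur-dioxide contribution → 0.6083 μm/a
  chloride contribution → 0.5666 μm/a
  ⇒ r_corr(zinc) = 1.175 μm/a
carbon steel: temperature factor f = -0.054·(15.3) = -0.8262
  sulphur-dioxide contribution → 15.34 μm/a
  chloride contribution → 8.93 μm/a
  total first-year rate 24.27 μm/a
Ordering by μm/a: carbon steel (24.3) > copper (1.37) > zinc (1.17)

["carbon steel", "copper", "zinc"]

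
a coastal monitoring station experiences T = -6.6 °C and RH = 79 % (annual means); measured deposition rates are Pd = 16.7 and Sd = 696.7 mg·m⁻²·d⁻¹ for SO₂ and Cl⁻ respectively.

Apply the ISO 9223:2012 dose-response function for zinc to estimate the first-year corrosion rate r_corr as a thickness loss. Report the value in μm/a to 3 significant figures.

r_corr = 1.68 μm/a

zinc: f(T) = +0.038·(T−10) [T≤10 °C] = -0.6308
  sulphur-dioxide contribution → 0.8971 μm/a
  chloride contribution → 0.7842 μm/a
  total first-year rate 1.681 μm/a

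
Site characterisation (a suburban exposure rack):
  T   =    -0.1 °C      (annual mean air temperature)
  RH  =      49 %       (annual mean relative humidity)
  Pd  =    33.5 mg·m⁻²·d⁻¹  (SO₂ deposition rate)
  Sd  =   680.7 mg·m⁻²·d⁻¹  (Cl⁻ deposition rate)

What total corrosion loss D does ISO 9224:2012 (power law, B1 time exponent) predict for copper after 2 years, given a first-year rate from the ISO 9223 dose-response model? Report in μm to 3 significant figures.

D(2) = 0.656 μm

copper: f(T) = +0.126·(T−10) [T≤10 °C] = -1.2726
  sulphur-dioxide contribution → 0.06663 μm/a
  chloride contribution → 0.3464 μm/a
  total first-year rate 0.413 μm/a
Power-law: D(2) = r_corr · 2^0.667
  D(2) = 0.413 × 2^0.667 = 0.413 × 1.588 = 0.6558 μm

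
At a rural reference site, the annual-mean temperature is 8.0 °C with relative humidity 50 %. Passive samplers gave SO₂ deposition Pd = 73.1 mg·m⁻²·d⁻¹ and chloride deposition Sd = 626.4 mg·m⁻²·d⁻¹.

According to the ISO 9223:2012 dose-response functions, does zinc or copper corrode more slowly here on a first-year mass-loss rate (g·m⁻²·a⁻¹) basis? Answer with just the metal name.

copper

zinc: T≤10 °C ⇒ hinge +0.038·(8.0−10) = -0.0760
  sulphur-dioxide contribution → 0.7881 μm/a
  chloride contribution → 2.024 μm/a
  total first-year rate 2.812 μm/a
  mass loss = 2.812 μm/a × 7.14 g/cm³ = 20.08 g·m⁻²·a⁻¹
copper: f(T) = +0.126·(T−10) [T≤10 °C] = -0.2520
  sulphur-dioxide contribution → 0.2402 μm/a
  chloride contribution → 0.5222 μm/a
  ⇒ r_corr(copper) = 0.7624 μm/a
  mass loss = 0.7624 μm/a × 8.96 g/cm³ = 6.831 g·m⁻²·a⁻¹
Ordering by g·m⁻²·a⁻¹: zinc (20.1) > copper (6.83)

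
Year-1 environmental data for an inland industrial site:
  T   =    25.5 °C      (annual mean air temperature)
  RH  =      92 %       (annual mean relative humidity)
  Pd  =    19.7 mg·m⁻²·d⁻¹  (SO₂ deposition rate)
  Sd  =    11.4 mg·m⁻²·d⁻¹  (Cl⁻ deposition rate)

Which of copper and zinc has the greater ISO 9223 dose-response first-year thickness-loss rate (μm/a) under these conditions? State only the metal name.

copper

copper: T>10 °C ⇒ hinge -0.080·(25.5−10) = -1.2400
  SO₂ term: 0.0053·19.7^0.26·exp(0.059·92-1.2400) = 0.758
  Cl⁻ term: 0.01025·11.4^0.27·exp(0.036·92+0.049·25.5) = 1.893
  r_corr = 0.758 + 1.893 = 2.651 μm/a
zinc: T>10 °C ⇒ hinge -0.071·(25.5−10) = -1.1005
  Pd branch = 0.0129·Pd^0.44·e^(0.046·RH+f) = 1.097 μm/a
  Cl⁻ term: 0.0175·11.4^0.57·exp(0.008·92+0.085·25.5) = 1.278
  sum: 1.097 + 1.278 → r_corr = 2.375 μm/a
Ordering by μm/a: copper (2.65) > zinc (2.37)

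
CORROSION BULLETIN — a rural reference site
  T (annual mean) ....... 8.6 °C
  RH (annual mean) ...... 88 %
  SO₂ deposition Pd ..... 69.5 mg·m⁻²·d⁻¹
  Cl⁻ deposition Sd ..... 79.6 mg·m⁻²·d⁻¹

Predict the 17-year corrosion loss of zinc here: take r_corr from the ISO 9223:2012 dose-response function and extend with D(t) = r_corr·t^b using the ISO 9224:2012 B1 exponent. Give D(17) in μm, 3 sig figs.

zinc: temperature factor f = +0.038·(-1.4) = -0.0532
  SO₂ term: 0.0129·69.5^0.44·exp(0.046·88-0.0532) = 4.529
  Cl⁻ term: 0.0175·79.6^0.57·exp(0.008·88+0.085·8.6) = 0.8908
  r_corr = 4.529 + 0.8908 = 5.42 μm/a
Power-law: D(17) = r_corr · 17^0.813
  D(17) = 5.42 × 17^0.813 = 5.42 × 10.01 = 54.24 μm

D(17) = 54.2 μm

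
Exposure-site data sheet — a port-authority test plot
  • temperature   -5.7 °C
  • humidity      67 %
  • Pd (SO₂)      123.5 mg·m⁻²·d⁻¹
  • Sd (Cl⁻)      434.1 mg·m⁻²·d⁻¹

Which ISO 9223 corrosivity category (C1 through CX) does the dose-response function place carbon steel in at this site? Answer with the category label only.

carbon steel: T≤10 °C ⇒ hinge +0.150·(-5.7−10) = -2.3550
  sulphur-dioxide contribution → 7.849 μm/a
  chloride contribution → 32 μm/a
  total first-year rate 39.85 μm/a
39.8 μm/a falls in (25, 50] for carbon steel → category C3

C3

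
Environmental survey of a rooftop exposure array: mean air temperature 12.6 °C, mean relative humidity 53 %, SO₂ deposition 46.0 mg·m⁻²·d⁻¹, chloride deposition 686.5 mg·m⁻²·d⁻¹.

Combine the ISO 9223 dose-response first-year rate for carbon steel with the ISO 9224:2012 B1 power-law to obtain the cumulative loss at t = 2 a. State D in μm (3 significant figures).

carbon steel: f(T) = -0.054·(T−10) [T>10 °C] = -0.1404
  Pd branch = 1.77·Pd^0.52·e^(0.02·RH+f) = 32.51 μm/a
  Cl⁻ term: 0.102·686.5^0.62·exp(0.033·53+0.04·12.6) = 55.69
  sum: 32.51 + 55.69 → r_corr = 88.2 μm/a
Power-law: D(2) = r_corr · 2^0.523
  D(2) = 88.2 × 2^0.523 = 88.2 × 1.437 = 126.7 μm

D(2) = 127 μm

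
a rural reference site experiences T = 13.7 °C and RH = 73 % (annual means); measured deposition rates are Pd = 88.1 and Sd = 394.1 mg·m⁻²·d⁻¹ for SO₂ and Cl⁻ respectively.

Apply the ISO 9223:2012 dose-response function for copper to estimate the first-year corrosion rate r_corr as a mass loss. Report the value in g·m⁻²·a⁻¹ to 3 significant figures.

copper: T>10 °C ⇒ hinge -0.080·(13.7−10) = -0.2960
  sulphur-dioxide contribution → 0.9374 μm/a
  chloride contribution → 1.394 μm/a
  ⇒ r_corr(copper) = 2.332 μm/a
Convert to mass loss: 2.332 μm/a × 8.96 g/cm³ = 20.89 g·m⁻²·a⁻¹

r_corr = 20.9 g·m⁻²·a⁻¹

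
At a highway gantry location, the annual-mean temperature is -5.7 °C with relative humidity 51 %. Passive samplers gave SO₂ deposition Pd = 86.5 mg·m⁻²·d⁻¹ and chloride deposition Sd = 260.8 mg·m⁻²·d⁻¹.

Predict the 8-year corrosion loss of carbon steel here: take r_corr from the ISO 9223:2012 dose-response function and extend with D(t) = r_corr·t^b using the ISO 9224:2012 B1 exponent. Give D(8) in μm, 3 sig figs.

D(8) = 54.9 μm

carbon steel: T≤10 °C ⇒ hinge +0.150·(-5.7−10) = -2.3550
  SO₂ term: 1.77·86.5^0.52·exp(0.02·51-2.3550) = 4.736
  Cl⁻ term: 0.102·260.8^0.62·exp(0.033·51+0.04·-5.7) = 13.76
  r_corr = 4.736 + 13.76 = 18.5 μm/a
ISO 9224: D(t) = r_corr · t^b with b = 0.523 (carbon steel, B1)
  D(8) = 18.5 × 8^0.523 = 18.5 × 2.967 = 54.88 μm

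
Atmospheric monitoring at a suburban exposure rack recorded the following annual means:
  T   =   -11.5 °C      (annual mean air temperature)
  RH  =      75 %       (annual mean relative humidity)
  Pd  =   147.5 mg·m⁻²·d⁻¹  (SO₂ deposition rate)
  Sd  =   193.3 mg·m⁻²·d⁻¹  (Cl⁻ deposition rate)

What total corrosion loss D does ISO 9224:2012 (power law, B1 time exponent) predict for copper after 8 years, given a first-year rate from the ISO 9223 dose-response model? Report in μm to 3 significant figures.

D(8) = 1.87 μm

copper: T≤10 °C ⇒ hinge +0.126·(-11.5−10) = -2.7090
  Pd branch = 0.0053·Pd^0.26·e^(0.059·RH+f) = 0.108 μm/a
  Sd branch = 0.01025·Sd^0.27·e^(0.036·RH+0.049·T) = 0.3596 μm/a
  sum: 0.108 + 0.3596 → r_corr = 0.4676 μm/a
Power-law: D(8) = r_corr · 8^0.667
  D(8) = 0.4676 × 8^0.667 = 0.4676 × 4.003 = 1.872 μm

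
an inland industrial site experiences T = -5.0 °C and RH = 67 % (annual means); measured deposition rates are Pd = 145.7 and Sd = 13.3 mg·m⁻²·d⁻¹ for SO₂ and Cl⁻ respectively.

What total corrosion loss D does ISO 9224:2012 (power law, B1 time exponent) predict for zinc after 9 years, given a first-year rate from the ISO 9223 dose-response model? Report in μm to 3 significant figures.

zinc: f(T) = +0.038·(T−10) [T≤10 °C] = -0.5700
  sulphur-dioxide contribution → 1.424 μm/a
  chloride contribution → 0.08548 μm/a
  total first-year rate 1.509 μm/a
ISO 9224: D(t) = r_corr · t^b with b = 0.813 (zinc, B1)
  D(9) = 1.509 × 9^0.813 = 1.509 × 5.968 = 9.007 μm

D(9) = 9.01 μm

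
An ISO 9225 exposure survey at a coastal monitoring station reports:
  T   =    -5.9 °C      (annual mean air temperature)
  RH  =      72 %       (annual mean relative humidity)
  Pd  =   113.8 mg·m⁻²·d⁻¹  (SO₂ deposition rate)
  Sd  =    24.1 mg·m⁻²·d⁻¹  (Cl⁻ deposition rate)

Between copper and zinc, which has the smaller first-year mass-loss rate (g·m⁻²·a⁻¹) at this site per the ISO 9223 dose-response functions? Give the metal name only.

copper: temperature factor f = +0.126·(-15.9) = -2.0034
  Pd branch = 0.0053·Pd^0.26·e^(0.059·RH+f) = 0.1713 μm/a
  Sd branch = 0.01025·Sd^0.27·e^(0.036·RH+0.049·T) = 0.2421 μm/a
  sum: 0.1713 + 0.2421 → r_corr = 0.4134 μm/a
  mass loss = 0.4134 μm/a × 8.96 g/cm³ = 3.704 g·m⁻²·a⁻¹
zinc: f(T) = +0.038·(T−10) [T≤10 °C] = -0.6042
  Pd branch = 0.0129·Pd^0.44·e^(0.046·RH+f) = 1.553 μm/a
  Cl⁻ term: 0.0175·24.1^0.57·exp(0.008·72+0.085·-5.9) = 0.1156
  r_corr = 1.553 + 0.1156 = 1.669 μm/a
  mass loss = 1.669 μm/a × 7.14 g/cm³ = 11.92 g·m⁻²·a⁻¹
Ordering by g·m⁻²·a⁻¹: zinc (11.9) > copper (3.7)

copper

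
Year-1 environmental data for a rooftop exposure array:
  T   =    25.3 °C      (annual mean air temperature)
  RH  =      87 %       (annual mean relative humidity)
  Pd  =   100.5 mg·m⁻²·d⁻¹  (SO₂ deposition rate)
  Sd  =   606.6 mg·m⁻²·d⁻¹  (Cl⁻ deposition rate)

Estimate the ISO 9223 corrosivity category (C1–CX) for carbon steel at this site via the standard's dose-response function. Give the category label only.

carbon steel: temperature factor f = -0.054·(15.3) = -0.8262
  sulphur-dioxide contribution → 48.52 μm/a
  chloride contribution → 263.2 μm/a
  ⇒ r_corr(carbon steel) = 311.8 μm/a
312 μm/a falls in (200, 700] for carbon steel → category CX

CX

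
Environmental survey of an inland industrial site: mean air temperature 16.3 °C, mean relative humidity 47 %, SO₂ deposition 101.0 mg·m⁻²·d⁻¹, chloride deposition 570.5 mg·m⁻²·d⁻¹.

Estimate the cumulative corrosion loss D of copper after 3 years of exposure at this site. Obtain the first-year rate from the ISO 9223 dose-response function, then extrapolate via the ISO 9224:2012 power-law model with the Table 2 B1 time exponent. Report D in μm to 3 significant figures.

copper: T>10 °C ⇒ hinge -0.080·(16.3−10) = -0.5040
  Pd branch = 0.0053·Pd^0.26·e^(0.059·RH+f) = 0.1701 μm/a
  Cl⁻ term: 0.01025·570.5^0.27·exp(0.036·47+0.049·16.3) = 0.6865
  sum: 0.1701 + 0.6865 → r_corr = 0.8566 μm/a
Power-law: D(3) = r_corr · 3^0.667
  D(3) = 0.8566 × 3^0.667 = 0.8566 × 2.081 = 1.782 μm

D(3) = 1.78 μm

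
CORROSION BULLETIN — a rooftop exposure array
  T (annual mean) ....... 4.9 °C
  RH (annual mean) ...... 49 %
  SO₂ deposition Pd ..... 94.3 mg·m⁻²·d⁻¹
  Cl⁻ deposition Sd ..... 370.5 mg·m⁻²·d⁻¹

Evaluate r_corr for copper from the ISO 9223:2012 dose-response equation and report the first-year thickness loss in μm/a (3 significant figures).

r_corr = 0.539 μm/a

copper: T≤10 °C ⇒ hinge +0.126·(4.9−10) = -0.6426
  sulphur-dioxide contribution → 0.1637 μm/a
  chloride contribution → 0.3755 μm/a
  total first-year rate 0.5393 μm/a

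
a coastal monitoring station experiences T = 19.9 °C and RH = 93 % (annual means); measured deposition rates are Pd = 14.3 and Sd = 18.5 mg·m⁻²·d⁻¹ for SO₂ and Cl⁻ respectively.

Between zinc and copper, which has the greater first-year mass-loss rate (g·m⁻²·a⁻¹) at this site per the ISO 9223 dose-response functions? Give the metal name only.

copper

zinc: f(T) = -0.071·(T−10) [T>10 °C] = -0.7029
  SO₂ term: 0.0129·14.3^0.44·exp(0.046·93-0.7029) = 1.485
  Sd branch = 0.0175·Sd^0.57·e^(0.008·RH+0.085·T) = 1.055 μm/a
  sum: 1.485 + 1.055 → r_corr = 2.539 μm/a
  mass loss = 2.539 μm/a × 7.14 g/cm³ = 18.13 g·m⁻²·a⁻¹
copper: T>10 °C ⇒ hinge -0.080·(19.9−10) = -0.7920
  SO₂ term: 0.0053·14.3^0.26·exp(0.059·93-0.7920) = 1.158
  Sd branch = 0.01025·Sd^0.27·e^(0.036·RH+0.049·T) = 1.7 μm/a
  sum: 1.158 + 1.7 → r_corr = 2.858 μm/a
  mass loss = 2.858 μm/a × 8.96 g/cm³ = 25.6 g·m⁻²·a⁻¹
Ordering by g·m⁻²·a⁻¹: copper (25.6) > zinc (18.1)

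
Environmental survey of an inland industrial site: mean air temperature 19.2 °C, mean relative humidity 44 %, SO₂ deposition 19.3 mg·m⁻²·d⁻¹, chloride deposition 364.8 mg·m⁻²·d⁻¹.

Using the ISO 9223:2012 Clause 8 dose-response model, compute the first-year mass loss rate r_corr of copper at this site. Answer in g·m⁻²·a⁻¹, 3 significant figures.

copper: temperature factor f = -0.080·(9.2) = -0.7360
  Pd branch = 0.0053·Pd^0.26·e^(0.059·RH+f) = 0.0735 μm/a
  Sd branch = 0.01025·Sd^0.27·e^(0.036·RH+0.049·T) = 0.6295 μm/a
  r_corr = 0.0735 + 0.6295 = 0.703 μm/a
Convert to mass loss: 0.703 μm/a × 8.96 g/cm³ = 6.299 g·m⁻²·a⁻¹

r_corr = 6.30 g·m⁻²·a⁻¹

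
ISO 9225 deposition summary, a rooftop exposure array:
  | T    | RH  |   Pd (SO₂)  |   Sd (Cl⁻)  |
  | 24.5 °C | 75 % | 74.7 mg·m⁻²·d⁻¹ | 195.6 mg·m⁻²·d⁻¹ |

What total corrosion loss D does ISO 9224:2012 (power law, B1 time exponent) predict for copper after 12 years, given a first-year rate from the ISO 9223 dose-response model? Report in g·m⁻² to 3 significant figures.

D(12) = 119 g·m⁻²

copper: f(T) = -0.080·(T−10) [T>10 °C] = -1.1600
  SO₂ term: 0.0053·74.7^0.26·exp(0.059·75-1.1600) = 0.4259
  Sd branch = 0.01025·Sd^0.27·e^(0.036·RH+0.049·T) = 2.106 μm/a
  r_corr = 0.4259 + 2.106 = 2.531 μm/a
ISO 9224: D(t) = r_corr · t^b with b = 0.667 (copper, B1)
  D(12) = 2.531 × 12^0.667 = 2.531 × 5.246 = 13.28 μm
  Mass loss = 13.28 μm × 8.96 g/cm³ = 119 g·m⁻²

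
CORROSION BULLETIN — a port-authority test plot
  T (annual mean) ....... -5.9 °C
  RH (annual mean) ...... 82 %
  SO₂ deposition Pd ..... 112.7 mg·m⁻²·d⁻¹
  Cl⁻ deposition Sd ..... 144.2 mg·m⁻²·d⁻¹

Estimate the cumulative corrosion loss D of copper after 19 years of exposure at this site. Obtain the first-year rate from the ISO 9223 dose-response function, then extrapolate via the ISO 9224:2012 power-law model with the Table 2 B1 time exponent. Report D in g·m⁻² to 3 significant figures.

copper: temperature factor f = +0.126·(-15.9) = -2.0034
  SO₂ term: 0.0053·112.7^0.26·exp(0.059·82-2.0034) = 0.3082
  Sd branch = 0.01025·Sd^0.27·e^(0.036·RH+0.049·T) = 0.5625 μm/a
  sum: 0.3082 + 0.5625 → r_corr = 0.8707 μm/a
Power-law: D(19) = r_corr · 19^0.667
  D(19) = 0.8707 × 19^0.667 = 0.8707 × 7.127 = 6.206 μm
  Mass loss = 6.206 μm × 8.96 g/cm³ = 55.6 g·m⁻²

D(19) = 55.6 g·m⁻²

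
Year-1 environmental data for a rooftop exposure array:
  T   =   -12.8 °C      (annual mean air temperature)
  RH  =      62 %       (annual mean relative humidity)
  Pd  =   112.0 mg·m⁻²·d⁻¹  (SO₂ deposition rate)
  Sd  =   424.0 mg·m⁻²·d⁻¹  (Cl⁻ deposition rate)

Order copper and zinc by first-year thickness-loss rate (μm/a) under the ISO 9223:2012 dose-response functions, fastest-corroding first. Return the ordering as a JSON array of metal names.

copper: T≤10 °C ⇒ hinge +0.126·(-12.8−10) = -2.8728
  Pd branch = 0.0053·Pd^0.26·e^(0.059·RH+f) = 0.03964 μm/a
  Sd branch = 0.01025·Sd^0.27·e^(0.036·RH+0.049·T) = 0.2613 μm/a
  r_corr = 0.03964 + 0.2613 = 0.3009 μm/a
zinc: temperature factor f = +0.038·(-22.8) = -0.8664
  Pd branch = 0.0129·Pd^0.44·e^(0.046·RH+f) = 0.7492 μm/a
  Cl⁻ term: 0.0175·424.0^0.57·exp(0.008·62+0.085·-12.8) = 0.3045
  sum: 0.7492 + 0.3045 → r_corr = 1.054 μm/a
Ordering by μm/a: zinc (1.05) > copper (0.301)

["zinc", "copper"]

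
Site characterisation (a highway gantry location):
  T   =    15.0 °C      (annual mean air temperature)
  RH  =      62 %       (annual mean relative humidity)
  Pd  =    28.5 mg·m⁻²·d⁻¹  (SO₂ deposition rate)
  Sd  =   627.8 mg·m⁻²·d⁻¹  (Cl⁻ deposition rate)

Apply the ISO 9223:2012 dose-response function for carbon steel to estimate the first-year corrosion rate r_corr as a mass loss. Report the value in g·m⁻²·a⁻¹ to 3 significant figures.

r_corr = 822 g·m⁻²·a⁻¹

carbon steel: T>10 °C ⇒ hinge -0.054·(15.0−10) = -0.2700
  sulphur-dioxide contribution → 26.65 μm/a
  chloride contribution → 78.05 μm/a
  ⇒ r_corr(carbon steel) = 104.7 μm/a
Convert to mass loss: 104.7 μm/a × 7.85 g/cm³ = 822 g·m⁻²·a⁻¹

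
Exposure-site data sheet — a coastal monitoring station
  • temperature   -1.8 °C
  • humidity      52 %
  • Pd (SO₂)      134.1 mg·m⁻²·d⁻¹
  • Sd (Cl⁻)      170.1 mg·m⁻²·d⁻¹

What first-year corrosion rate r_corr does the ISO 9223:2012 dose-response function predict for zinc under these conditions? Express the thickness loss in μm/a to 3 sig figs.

r_corr = 1.20 μm/a

zinc: f(T) = +0.038·(T−10) [T≤10 °C] = -0.4484
  SO₂ term: 0.0129·134.1^0.44·exp(0.046·52-0.4484) = 0.7776
  Sd branch = 0.0175·Sd^0.57·e^(0.008·RH+0.085·T) = 0.4254 μm/a
  sum: 0.7776 + 0.4254 → r_corr = 1.203 μm/a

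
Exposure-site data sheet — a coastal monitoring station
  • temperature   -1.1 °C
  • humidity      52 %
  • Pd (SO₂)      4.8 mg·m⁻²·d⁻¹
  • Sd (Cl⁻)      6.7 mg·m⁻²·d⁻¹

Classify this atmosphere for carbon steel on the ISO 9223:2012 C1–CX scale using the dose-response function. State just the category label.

C2

carbon steel: f(T) = +0.150·(T−10) [T≤10 °C] = -1.6650
  SO₂ term: 1.77·4.8^0.52·exp(0.02·52-1.6650) = 2.142
  Cl⁻ term: 0.102·6.7^0.62·exp(0.033·52+0.04·-1.1) = 1.766
  r_corr = 2.142 + 1.766 = 3.907 μm/a
ISO 9223 Table 2 (carbon steel): 1.3 < 3.91 ≤ 25 μm/a ⇒ C2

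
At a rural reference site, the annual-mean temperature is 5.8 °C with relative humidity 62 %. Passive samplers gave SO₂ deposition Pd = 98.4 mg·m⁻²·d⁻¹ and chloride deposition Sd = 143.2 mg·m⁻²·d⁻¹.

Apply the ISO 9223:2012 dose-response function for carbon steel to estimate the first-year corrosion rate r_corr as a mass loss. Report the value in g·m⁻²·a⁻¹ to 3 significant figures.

carbon steel: temperature factor f = +0.150·(-4.2) = -0.6300
  SO₂ term: 1.77·98.4^0.52·exp(0.02·62-0.6300) = 35.42
  Sd branch = 0.102·Sd^0.62·e^(0.033·RH+0.04·T) = 21.61 μm/a
  r_corr = 35.42 + 21.61 = 57.03 μm/a
Convert to mass loss: 57.03 μm/a × 7.85 g/cm³ = 447.7 g·m⁻²·a⁻¹

r_corr = 448 g·m⁻²·a⁻¹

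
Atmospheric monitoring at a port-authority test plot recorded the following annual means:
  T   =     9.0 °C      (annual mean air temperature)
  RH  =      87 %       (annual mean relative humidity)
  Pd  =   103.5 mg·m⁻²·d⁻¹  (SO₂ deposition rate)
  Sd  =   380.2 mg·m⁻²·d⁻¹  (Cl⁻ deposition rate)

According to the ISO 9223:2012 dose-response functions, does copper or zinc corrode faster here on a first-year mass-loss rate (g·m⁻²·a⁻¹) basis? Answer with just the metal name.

copper: f(T) = +0.126·(T−10) [T≤10 °C] = -0.1260
  sulphur-dioxide contribution → 2.647 μm/a
  chloride contribution → 1.816 μm/a
  total first-year rate 4.462 μm/a
  mass loss = 4.462 μm/a × 8.96 g/cm³ = 39.98 g·m⁻²·a⁻¹
zinc: f(T) = +0.038·(T−10) [T≤10 °C] = -0.0380
  sulphur-dioxide contribution → 5.232 μm/a
  chloride contribution → 2.229 μm/a
  ⇒ r_corr(zinc) = 7.462 μm/a
  mass loss = 7.462 μm/a × 7.14 g/cm³ = 53.28 g·m⁻²·a⁻¹
Ordering by g·m⁻²·a⁻¹: zinc (53.3) > copper (40)

zinc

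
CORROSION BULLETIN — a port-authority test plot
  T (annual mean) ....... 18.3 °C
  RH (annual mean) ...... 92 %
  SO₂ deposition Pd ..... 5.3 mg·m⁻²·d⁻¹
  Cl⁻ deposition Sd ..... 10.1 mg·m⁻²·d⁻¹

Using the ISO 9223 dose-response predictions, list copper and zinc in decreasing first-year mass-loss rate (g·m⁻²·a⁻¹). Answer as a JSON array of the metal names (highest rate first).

["copper", "zinc"]

copper: T>10 °C ⇒ hinge -0.080·(18.3−10) = -0.6640
  SO₂ term: 0.0053·5.3^0.26·exp(0.059·92-0.6640) = 0.9584
  Cl⁻ term: 0.01025·10.1^0.27·exp(0.036·92+0.049·18.3) = 1.287
  r_corr = 0.9584 + 1.287 = 2.246 μm/a
  mass loss = 2.246 μm/a × 8.96 g/cm³ = 20.12 g·m⁻²·a⁻¹
zinc: T>10 °C ⇒ hinge -0.071·(18.3−10) = -0.5893
  Pd branch = 0.0129·Pd^0.44·e^(0.046·RH+f) = 1.026 μm/a
  Cl⁻ term: 0.0175·10.1^0.57·exp(0.008·92+0.085·18.3) = 0.6467
  sum: 1.026 + 0.6467 → r_corr = 1.673 μm/a
  mass loss = 1.673 μm/a × 7.14 g/cm³ = 11.95 g·m⁻²·a⁻¹
Ordering by g·m⁻²·a⁻¹: copper (20.1) > zinc (11.9)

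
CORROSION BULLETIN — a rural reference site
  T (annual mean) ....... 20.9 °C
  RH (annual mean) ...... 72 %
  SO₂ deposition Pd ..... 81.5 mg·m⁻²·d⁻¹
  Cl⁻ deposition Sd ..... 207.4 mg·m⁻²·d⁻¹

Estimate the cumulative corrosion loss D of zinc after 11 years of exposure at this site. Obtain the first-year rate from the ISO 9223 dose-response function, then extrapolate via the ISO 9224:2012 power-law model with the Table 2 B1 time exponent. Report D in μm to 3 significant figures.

D(11) = 35.0 μm

zinc: f(T) = -0.071·(T−10) [T>10 °C] = -0.7739
  sulphur-dioxide contribution → 1.132 μm/a
  chloride contribution → 3.849 μm/a
  total first-year rate 4.98 μm/a
Long-term exponent b (ISO 9224 Table 2, B1) = 0.813
  D(11) = 4.98 × 11^0.813 = 4.98 × 7.025 = 34.99 μm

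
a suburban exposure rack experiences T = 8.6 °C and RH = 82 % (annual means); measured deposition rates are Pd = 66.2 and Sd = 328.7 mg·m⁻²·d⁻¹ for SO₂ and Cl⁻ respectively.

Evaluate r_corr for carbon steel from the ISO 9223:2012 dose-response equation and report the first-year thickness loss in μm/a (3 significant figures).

carbon steel: temperature factor f = +0.150·(-1.4) = -0.2100
  SO₂ term: 1.77·66.2^0.52·exp(0.02·82-0.2100) = 65.44
  Sd branch = 0.102·Sd^0.62·e^(0.033·RH+0.04·T) = 78.27 μm/a
  sum: 65.44 + 78.27 → r_corr = 143.7 μm/a

r_corr = 144 μm/a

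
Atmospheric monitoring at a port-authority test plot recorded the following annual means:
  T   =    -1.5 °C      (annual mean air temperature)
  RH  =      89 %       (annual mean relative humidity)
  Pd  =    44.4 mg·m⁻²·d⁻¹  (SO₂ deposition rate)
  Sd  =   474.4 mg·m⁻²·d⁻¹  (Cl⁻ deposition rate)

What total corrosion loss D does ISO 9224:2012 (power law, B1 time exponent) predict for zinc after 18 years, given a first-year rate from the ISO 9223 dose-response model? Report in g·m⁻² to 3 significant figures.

zinc: temperature factor f = +0.038·(-11.5) = -0.4370
  sulphur-dioxide contribution → 2.652 μm/a
  chloride contribution → 1.053 μm/a
  total first-year rate 3.705 μm/a
ISO 9224: D(t) = r_corr · t^b with b = 0.813 (zinc, B1)
  D(18) = 3.705 × 18^0.813 = 3.705 × 10.48 = 38.85 μm
  Mass loss = 38.85 μm × 7.14 g/cm³ = 277.4 g·m⁻²

D(18) = 277 g·m⁻²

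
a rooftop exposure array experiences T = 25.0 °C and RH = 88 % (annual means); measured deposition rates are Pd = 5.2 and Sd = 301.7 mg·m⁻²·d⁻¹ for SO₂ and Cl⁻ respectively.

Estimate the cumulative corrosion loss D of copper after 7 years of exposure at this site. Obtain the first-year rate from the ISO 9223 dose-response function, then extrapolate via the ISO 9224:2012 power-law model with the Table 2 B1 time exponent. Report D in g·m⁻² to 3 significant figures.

D(7) = 142 g·m⁻²

copper: f(T) = -0.080·(T−10) [T>10 °C] = -1.2000
  SO₂ term: 0.0053·5.2^0.26·exp(0.059·88-1.2000) = 0.4407
  Sd branch = 0.01025·Sd^0.27·e^(0.036·RH+0.049·T) = 3.873 μm/a
  r_corr = 0.4407 + 3.873 = 4.314 μm/a
Long-term exponent b (ISO 9224 Table 2, B1) = 0.667
  D(7) = 4.314 × 7^0.667 = 4.314 × 3.662 = 15.8 μm
  Mass loss = 15.8 μm × 8.96 g/cm³ = 141.5 g·m⁻²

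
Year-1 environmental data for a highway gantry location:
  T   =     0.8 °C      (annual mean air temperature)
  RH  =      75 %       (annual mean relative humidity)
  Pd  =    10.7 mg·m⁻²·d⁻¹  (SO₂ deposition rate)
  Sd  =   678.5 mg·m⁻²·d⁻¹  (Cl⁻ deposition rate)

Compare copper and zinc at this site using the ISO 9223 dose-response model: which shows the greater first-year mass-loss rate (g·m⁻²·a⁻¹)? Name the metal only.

copper: f(T) = +0.126·(T−10) [T≤10 °C] = -1.1592
  Pd branch = 0.0053·Pd^0.26·e^(0.059·RH+f) = 0.2572 μm/a
  Sd branch = 0.01025·Sd^0.27·e^(0.036·RH+0.049·T) = 0.9223 μm/a
  sum: 0.2572 + 0.9223 → r_corr = 1.179 μm/a
  mass loss = 1.179 μm/a × 8.96 g/cm³ = 10.57 g·m⁻²·a⁻¹
zinc: temperature factor f = +0.038·(-9.2) = -0.3496
  Pd branch = 0.0129·Pd^0.44·e^(0.046·RH+f) = 0.8128 μm/a
  Cl⁻ term: 0.0175·678.5^0.57·exp(0.008·75+0.085·0.8) = 1.403
  sum: 0.8128 + 1.403 → r_corr = 2.216 μm/a
  mass loss = 2.216 μm/a × 7.14 g/cm³ = 15.82 g·m⁻²·a⁻¹
Ordering by g·m⁻²·a⁻¹: zinc (15.8) > copper (10.6)

zinc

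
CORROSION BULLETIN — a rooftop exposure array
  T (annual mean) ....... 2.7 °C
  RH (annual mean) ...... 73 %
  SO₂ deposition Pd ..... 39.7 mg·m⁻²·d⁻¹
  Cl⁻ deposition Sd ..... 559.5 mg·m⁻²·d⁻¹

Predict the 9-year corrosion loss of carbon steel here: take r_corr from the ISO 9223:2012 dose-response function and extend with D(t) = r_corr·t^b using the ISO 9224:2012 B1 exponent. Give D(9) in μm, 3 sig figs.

carbon steel: T≤10 °C ⇒ hinge +0.150·(2.7−10) = -1.0950
  Pd branch = 1.77·Pd^0.52·e^(0.02·RH+f) = 17.29 μm/a
  Cl⁻ term: 0.102·559.5^0.62·exp(0.033·73+0.04·2.7) = 63.88
  r_corr = 17.29 + 63.88 = 81.17 μm/a
ISO 9224: D(t) = r_corr · t^b with b = 0.523 (carbon steel, B1)
  D(9) = 81.17 × 9^0.523 = 81.17 × 3.156 = 256.1 μm

D(9) = 256 μm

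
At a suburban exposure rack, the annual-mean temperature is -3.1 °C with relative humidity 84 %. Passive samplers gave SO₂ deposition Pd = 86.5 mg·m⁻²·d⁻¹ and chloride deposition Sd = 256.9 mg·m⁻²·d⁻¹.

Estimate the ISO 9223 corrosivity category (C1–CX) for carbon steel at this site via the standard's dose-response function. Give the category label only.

carbon steel: f(T) = +0.150·(T−10) [T≤10 °C] = -1.9650
  SO₂ term: 1.77·86.5^0.52·exp(0.02·84-1.9650) = 13.53
  Sd branch = 0.102·Sd^0.62·e^(0.033·RH+0.04·T) = 44.94 μm/a
  sum: 13.53 + 44.94 → r_corr = 58.48 μm/a
ISO 9223 Table 2 (carbon steel): 50 < 58.5 ≤ 80 μm/a ⇒ C4

C4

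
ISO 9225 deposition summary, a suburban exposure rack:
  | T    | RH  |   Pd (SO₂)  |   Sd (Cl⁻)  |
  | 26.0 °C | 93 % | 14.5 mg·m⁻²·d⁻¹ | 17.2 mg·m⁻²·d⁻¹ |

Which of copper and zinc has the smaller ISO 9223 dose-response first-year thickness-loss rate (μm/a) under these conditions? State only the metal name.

copper: f(T) = -0.080·(T−10) [T>10 °C] = -1.2800
  Pd branch = 0.0053·Pd^0.26·e^(0.059·RH+f) = 0.7134 μm/a
  Sd branch = 0.01025·Sd^0.27·e^(0.036·RH+0.049·T) = 2.247 μm/a
  sum: 0.7134 + 2.247 → r_corr = 2.96 μm/a
zinc: temperature factor f = -0.071·(16.0) = -1.1360
  SO₂ term: 0.0129·14.5^0.44·exp(0.046·93-1.1360) = 0.9686
  Sd branch = 0.0175·Sd^0.57·e^(0.008·RH+0.085·T) = 1.699 μm/a
  sum: 0.9686 + 1.699 → r_corr = 2.668 μm/a
Ordering by μm/a: copper (2.96) > zinc (2.67)

zinc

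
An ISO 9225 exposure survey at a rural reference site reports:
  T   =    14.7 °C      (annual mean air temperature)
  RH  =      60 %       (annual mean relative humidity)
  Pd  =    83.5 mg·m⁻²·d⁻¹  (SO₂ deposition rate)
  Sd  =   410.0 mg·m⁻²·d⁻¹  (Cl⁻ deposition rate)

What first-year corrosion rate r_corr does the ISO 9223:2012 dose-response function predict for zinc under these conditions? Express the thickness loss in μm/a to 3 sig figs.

zinc: f(T) = -0.071·(T−10) [T>10 °C] = -0.3337
  Pd branch = 0.0129·Pd^0.44·e^(0.046·RH+f) = 1.023 μm/a
  Cl⁻ term: 0.0175·410.0^0.57·exp(0.008·60+0.085·14.7) = 3.044
  sum: 1.023 + 3.044 → r_corr = 4.067 μm/a

r_corr = 4.07 μm/a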